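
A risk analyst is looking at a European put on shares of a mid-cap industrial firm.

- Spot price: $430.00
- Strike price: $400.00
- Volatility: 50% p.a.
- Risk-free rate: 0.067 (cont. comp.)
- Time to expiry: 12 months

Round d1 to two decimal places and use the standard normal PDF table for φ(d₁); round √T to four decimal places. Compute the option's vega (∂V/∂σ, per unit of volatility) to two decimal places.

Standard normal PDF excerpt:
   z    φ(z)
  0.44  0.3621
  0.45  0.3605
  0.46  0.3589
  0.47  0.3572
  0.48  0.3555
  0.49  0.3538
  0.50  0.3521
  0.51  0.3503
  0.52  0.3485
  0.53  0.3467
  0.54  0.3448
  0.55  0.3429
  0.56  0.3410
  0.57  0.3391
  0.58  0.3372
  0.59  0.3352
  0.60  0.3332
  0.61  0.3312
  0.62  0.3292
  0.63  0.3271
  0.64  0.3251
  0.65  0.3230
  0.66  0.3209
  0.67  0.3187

σ√T = 0.5 × 1.0000 = 0.5000
d₁ = [ln(430/400) + (0.067 + 0.5²/2)·1] / 0.5000 = [0.0723 + 0.1920] / 0.5000 = 0.5286 → 0.53
√T = √1 = 1.0000
φ(d₁) = φ(0.53) = 0.3467
vega = S·φ(d₁)·√T = 430·0.3467·1.0000 = 149.0810

149.08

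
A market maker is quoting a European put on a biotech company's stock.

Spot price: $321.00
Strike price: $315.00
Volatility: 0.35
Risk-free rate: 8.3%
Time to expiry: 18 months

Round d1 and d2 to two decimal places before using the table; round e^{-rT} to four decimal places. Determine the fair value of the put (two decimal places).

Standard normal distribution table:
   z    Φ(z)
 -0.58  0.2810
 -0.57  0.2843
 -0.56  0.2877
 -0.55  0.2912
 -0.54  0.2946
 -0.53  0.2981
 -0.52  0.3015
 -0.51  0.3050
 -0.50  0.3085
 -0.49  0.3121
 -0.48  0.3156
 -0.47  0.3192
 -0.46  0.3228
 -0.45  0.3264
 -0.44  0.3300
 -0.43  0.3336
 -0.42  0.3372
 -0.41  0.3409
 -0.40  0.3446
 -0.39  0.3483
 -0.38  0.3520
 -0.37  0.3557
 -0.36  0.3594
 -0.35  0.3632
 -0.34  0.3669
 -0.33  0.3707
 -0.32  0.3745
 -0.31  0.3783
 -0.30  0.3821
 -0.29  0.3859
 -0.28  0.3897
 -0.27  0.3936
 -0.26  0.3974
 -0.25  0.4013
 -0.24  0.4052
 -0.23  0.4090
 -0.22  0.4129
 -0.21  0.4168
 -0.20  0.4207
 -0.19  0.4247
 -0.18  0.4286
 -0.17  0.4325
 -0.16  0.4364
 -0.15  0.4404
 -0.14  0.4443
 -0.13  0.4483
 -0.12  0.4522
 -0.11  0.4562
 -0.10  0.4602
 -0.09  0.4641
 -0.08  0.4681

T = 1.5;  σ√T = 0.4287
d₁ = [ln(321/315) + (0.083 + 0.35²/2)·1.5] / 0.4287 = [0.0189 + 0.2164] / 0.4287 = 0.5488 ⇒ 0.55
d₂ = d₁ − σ√T = 0.5488 − 0.4287 = 0.1201 ⇒ 0.12
exp(−rT) = exp(−0.083·1.5) = 0.8829
P = 315·0.8829·N(-0.12) − 321·N(-0.55) = 315·0.8829·0.4522 − 321·0.2912 = 125.7629 − 93.4752 = 32.2877

$32.29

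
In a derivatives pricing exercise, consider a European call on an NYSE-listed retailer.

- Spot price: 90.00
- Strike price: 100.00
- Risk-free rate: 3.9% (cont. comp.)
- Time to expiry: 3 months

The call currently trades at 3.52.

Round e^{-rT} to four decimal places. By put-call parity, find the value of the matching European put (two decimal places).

e^(−rT) = e^(−0.039·0.25) = 0.9903
Put-call parity: C − P = S − K·e^(−rT) = 90 − 100·0.9903 = 90 − 99.0300 = -9.0300
P = C − (C − P) = 3.52 − (-9.0300) = 12.5500

12.55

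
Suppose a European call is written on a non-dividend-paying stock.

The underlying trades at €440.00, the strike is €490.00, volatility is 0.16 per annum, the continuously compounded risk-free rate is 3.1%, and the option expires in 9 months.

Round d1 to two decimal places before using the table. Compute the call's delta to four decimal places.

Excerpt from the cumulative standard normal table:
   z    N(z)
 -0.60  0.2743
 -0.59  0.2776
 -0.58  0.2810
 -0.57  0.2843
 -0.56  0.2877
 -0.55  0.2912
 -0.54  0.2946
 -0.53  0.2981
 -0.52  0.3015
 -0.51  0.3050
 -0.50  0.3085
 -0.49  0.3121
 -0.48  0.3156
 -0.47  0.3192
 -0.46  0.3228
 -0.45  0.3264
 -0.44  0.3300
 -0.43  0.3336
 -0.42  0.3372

0.2946

σ√T = 0.16·√0.75 = 0.1386
d₁ = [ln(440/490) + (0.031 + 0.16²/2)·0.75] / 0.1386 = [-0.1076 + 0.0328] / 0.1386 = -0.5397 ⇒ -0.54
N(d₁) = N(-0.54) = 0.2946
Δ_call = N(d₁) = 0.2946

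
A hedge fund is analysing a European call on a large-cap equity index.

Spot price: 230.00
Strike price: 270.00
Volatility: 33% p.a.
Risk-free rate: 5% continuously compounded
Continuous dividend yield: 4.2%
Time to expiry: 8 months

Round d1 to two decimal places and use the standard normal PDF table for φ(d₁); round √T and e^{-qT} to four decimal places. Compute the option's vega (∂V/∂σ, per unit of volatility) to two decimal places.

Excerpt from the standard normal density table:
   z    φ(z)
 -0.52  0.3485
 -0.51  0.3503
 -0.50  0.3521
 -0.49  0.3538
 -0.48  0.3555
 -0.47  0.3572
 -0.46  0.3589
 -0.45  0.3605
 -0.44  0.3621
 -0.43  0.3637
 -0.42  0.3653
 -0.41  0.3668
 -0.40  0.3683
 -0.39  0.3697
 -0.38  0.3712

σ√T = 0.33·√0.6667 = 0.2694
d₁ = [ln(230/270) + (0.05 − 0.042 + ½·0.33²)·0.6667] / (σ√T) = (-0.1603 + 0.0416) / 0.2694 = -0.4406 → -0.44
√T = √0.6667 = 0.8165
φ(d₁) = φ(-0.44) = 0.3621
exp(−qT) = exp(−0.042·0.6667) = 0.9724
vega = S·exp(−qT)·φ(d₁)·√T = 230·0.9724·0.3621·0.8165 = 66.1238

66.12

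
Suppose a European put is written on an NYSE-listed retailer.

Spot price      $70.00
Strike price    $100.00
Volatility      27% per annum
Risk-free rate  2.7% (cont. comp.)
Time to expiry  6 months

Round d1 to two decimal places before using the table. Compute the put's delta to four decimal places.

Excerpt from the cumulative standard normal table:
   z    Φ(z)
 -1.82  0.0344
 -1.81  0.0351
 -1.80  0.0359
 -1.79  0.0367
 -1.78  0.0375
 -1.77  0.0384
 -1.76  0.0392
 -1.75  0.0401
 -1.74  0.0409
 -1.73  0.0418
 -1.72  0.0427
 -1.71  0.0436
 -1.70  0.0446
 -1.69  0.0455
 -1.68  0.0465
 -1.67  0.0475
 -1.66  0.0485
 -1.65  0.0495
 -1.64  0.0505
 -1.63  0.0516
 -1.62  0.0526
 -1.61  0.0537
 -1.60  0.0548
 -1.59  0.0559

σ√T = 0.27 × 0.7071 = 0.1909
d₁ = [ln(70/100) + (0.027 + 0.27²/2)·0.5] / 0.1909 = [-0.3567 + 0.0317] / 0.1909 = -1.7020 ⇒ -1.70
N(d₁) = N(-1.70) = 0.0446
Δ_put = N(d₁) − 1 = 0.0446 − 1 = -0.9554

-0.9554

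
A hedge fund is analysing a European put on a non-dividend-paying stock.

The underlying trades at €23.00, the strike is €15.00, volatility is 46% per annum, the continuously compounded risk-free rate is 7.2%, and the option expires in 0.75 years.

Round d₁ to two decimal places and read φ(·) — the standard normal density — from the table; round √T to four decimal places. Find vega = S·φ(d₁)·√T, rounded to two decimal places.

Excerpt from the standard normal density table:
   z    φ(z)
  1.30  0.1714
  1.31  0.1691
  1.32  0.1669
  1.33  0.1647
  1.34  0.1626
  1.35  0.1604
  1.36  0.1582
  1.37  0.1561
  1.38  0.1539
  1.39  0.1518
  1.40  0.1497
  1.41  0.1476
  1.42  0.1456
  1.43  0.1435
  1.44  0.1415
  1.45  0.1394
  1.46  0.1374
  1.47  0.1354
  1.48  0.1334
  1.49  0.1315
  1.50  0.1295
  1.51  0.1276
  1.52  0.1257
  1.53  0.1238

σ√T = 0.46 × 0.8660 = 0.3984
ln(S/K) + (r + σ²/2)T = ln(23/15) + (0.072 + 0.46²/2)·0.75 = 0.4274 + 0.1334 = 0.5608
d₁ = 0.5608 / 0.3984 = 1.4077 → 1.41
√T = √0.75 = 0.8660
φ(d₁) = φ(1.41) = 0.1476
vega = S·φ(d₁)·√T = 23·0.1476·0.8660 = 2.9399

2.94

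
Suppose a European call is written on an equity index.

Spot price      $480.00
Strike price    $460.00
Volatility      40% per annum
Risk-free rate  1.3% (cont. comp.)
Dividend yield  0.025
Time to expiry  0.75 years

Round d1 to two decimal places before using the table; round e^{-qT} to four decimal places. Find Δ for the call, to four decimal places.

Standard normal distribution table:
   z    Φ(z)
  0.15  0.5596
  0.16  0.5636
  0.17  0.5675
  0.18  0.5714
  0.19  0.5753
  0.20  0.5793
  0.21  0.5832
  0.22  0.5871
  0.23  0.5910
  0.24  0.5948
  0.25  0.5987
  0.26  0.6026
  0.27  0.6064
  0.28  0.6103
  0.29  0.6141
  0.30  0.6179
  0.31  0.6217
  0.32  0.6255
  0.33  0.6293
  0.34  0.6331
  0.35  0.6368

T = 0.75;  σ√T = 0.3464
d₁ = [ln(480/460) + (0.013 − 0.025 + 0.4²/2)·0.75] / 0.3464 = [0.0426 + 0.0510] / 0.3464 = 0.2701 ⇒ 0.27
N(d₁) = N(0.27) = 0.6064
Δ_call = e^(−qT)·N(d₁) = 0.9814·0.6064 = 0.5951

0.5951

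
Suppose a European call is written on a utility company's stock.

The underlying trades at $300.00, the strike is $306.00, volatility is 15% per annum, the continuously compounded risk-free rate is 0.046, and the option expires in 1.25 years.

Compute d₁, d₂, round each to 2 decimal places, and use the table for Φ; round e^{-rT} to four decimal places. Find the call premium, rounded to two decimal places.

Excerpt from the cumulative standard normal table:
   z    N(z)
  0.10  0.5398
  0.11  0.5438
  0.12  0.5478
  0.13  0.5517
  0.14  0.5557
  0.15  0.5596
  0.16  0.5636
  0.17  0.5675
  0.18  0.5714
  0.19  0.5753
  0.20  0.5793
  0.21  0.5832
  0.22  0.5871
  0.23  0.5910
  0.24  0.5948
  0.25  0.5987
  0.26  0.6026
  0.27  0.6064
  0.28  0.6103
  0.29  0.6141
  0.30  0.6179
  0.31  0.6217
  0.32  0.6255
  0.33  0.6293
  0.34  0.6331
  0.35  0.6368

σ√T = 0.15·√1.25 = 0.1677
ln(S/K) + (r + σ²/2)T = ln(300/306) + (0.046 + 0.15²/2)·1.25 = -0.0198 + 0.0716 = 0.0518
d₁ = 0.0518 / 0.1677 = 0.3086 which rounds to 0.31
d₂ = d₁ − σ√T = 0.3086 − 0.1677 = 0.1409 which rounds to 0.14
e^(−rT) = e^(−0.046·1.25) = 0.9441
C = 300·N(0.31) − 306·0.9441·N(0.14) = 300·0.6217 − 306·0.9441·0.5557 = 186.5100 − 160.5387 = 25.9713

$25.97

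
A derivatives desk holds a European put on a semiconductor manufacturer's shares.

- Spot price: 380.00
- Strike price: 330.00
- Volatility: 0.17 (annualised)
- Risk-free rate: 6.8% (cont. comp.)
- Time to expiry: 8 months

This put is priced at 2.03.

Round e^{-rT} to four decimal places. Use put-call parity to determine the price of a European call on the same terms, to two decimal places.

exp(−rT) = exp(−0.068·0.6667) = 0.9557
Put-call parity: C − P = S − K·e^(−rT) = 380 − 330·0.9557 = 380 − 315.3810 = 64.6190
C = P + (C − P) = 2.03 + (64.6190) = 66.6490

66.65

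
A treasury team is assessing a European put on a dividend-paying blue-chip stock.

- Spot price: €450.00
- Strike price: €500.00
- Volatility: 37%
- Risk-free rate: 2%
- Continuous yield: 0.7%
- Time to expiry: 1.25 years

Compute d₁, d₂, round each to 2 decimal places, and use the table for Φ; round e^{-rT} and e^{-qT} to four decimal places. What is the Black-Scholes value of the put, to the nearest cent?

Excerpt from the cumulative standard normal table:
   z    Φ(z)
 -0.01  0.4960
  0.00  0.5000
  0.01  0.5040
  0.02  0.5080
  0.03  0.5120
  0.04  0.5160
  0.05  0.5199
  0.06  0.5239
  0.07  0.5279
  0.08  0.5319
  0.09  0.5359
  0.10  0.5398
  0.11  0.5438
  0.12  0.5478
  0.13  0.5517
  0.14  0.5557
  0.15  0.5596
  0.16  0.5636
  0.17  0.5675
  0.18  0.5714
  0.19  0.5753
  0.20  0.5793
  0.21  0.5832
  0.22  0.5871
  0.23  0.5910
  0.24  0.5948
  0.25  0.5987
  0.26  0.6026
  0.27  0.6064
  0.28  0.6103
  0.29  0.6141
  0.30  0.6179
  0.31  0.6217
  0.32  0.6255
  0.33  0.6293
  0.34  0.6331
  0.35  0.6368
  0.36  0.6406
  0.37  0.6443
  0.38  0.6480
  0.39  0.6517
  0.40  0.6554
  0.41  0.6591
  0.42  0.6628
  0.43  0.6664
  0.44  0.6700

€98.39

σ√T = 0.37 × 1.1180 = 0.4137
d₁ = [ln(450/500) + (0.02 − 0.007 + ½·0.37²)·1.25] / (σ√T) = (-0.1054 + 0.1018) / 0.4137 = -0.0086 ≈ -0.01
d₂ = -0.0086 − 0.4137 = -0.4222 ≈ -0.42
e^(−qT) = e^(−0.007·1.25) = 0.9913;  e^(−rT) = e^(−0.02·1.25) = 0.9753
N(−d₂) = N(0.42) = 0.6628;  N(−d₁) = N(0.01) = 0.5040
P = 500·0.9753·0.6628 − 450·0.9913·0.5040 = 323.2144 − 224.8268 = 98.3876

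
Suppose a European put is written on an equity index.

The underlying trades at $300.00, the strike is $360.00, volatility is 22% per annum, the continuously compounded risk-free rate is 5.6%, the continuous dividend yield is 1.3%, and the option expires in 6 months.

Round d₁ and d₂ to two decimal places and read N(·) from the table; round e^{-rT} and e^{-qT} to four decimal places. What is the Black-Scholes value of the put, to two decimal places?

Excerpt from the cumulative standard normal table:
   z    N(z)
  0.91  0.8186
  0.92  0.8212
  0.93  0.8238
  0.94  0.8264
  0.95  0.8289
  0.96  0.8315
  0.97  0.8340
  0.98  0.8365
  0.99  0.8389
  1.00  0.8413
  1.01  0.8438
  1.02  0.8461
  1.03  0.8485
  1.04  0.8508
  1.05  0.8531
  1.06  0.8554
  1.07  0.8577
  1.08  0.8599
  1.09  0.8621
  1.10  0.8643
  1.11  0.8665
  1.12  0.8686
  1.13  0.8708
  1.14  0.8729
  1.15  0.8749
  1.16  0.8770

$55.50

σ√T = 0.22·√0.5 = 0.1556
ln(S/K) + (r − q + σ²/2)T = ln(300/360) + (0.056 − 0.013 + 0.22²/2)·0.5 = -0.1823 + 0.0336 = -0.1487
d₁ = -0.1487 / 0.1556 = -0.9560 ≈ -0.96
d₂ = d₁ − σ√T = -0.9560 − 0.1556 = -1.1116 ≈ -1.11
exp(−qT) = exp(−0.013·0.5) = 0.9935;  exp(−rT) = exp(−0.056·0.5) = 0.9724
N(−d₂) = N(1.11) = 0.8665;  N(−d₁) = N(0.96) = 0.8315
P = 360·0.9724·0.8665 − 300·0.9935·0.8315 = 303.3305 − 247.8286 = 55.5019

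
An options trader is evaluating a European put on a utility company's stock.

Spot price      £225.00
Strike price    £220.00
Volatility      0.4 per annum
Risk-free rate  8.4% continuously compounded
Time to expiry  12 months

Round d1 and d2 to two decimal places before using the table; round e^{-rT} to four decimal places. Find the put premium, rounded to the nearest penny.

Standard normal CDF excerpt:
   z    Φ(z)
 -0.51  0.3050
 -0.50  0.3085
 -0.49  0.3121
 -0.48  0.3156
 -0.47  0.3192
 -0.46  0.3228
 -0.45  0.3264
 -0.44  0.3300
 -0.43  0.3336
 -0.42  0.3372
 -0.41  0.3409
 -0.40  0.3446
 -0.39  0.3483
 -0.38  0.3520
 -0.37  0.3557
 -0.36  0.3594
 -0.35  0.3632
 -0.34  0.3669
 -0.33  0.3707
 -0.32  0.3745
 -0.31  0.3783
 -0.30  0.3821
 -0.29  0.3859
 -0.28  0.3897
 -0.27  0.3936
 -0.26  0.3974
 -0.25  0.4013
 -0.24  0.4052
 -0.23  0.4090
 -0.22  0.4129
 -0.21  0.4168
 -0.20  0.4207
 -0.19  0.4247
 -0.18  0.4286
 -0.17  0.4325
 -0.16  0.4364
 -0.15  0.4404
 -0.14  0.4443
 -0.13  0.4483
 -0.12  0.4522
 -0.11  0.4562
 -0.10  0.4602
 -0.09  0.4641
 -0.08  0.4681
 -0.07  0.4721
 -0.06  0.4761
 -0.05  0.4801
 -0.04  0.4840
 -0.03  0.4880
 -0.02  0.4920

σ√T = 0.4·√1 = 0.4000
d₁ = [ln(225/220) + (0.084 + 0.4²/2)·1] / 0.4000 = [0.0225 + 0.1640] / 0.4000 = 0.4662 ≈ 0.47
d₂ = d₁ − σ√T = 0.4662 − 0.4000 = 0.0662 ≈ 0.07
e^(−rT) = e^(−0.084·1) = 0.9194
N(−d₂) = N(-0.07) = 0.4721;  N(−d₁) = N(-0.47) = 0.3192
P = 220·0.9194·0.4721 − 225·0.3192 = 95.4907 − 71.8200 = 23.6707

£23.67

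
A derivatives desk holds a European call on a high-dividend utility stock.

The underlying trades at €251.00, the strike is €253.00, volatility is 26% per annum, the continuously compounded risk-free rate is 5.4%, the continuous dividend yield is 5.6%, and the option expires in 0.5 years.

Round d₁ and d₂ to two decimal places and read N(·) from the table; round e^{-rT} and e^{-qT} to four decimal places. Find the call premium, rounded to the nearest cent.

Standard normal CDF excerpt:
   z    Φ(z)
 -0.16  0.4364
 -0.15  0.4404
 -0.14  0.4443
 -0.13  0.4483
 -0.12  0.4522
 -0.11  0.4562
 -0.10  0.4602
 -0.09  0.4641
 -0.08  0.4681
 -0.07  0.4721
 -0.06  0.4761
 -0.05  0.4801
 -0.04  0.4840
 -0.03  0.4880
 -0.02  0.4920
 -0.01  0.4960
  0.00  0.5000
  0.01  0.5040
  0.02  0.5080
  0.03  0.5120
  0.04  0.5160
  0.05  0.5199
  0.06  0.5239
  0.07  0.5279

σ√T = 0.26·√0.5 = 0.1838
d₁ = [ln(251/253) + (0.054 − 0.056 + ½·0.26²)·0.5] / (σ√T) = (-0.0079 + 0.0159) / 0.1838 = 0.0433 which rounds to 0.04
d₂ = 0.0433 − 0.1838 = -0.1405 which rounds to -0.14
exp(−qT) = exp(−0.056·0.5) = 0.9724;  exp(−rT) = exp(−0.054·0.5) = 0.9734
N(d₁) = N(0.04) = 0.5160;  N(d₂) = N(-0.14) = 0.4443
C = 251·0.9724·0.5160 − 253·0.9734·0.4443 = 125.9414 − 109.4178 = 16.5235

€16.52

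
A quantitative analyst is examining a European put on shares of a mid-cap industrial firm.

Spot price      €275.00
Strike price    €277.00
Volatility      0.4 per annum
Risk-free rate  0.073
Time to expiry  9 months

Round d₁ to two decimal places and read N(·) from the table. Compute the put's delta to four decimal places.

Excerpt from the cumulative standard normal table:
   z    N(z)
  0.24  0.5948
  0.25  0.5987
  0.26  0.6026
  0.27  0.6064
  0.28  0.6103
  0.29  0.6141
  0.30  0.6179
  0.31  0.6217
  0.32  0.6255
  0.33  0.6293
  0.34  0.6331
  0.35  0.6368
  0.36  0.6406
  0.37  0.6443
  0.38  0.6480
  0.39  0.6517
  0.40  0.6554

σ√T = 0.4·√0.75 = 0.3464
d₁ = [ln(275/277) + (0.073 + 0.4²/2)·0.75] / 0.3464 = [-0.0072 + 0.1148] / 0.3464 = 0.3103 ≈ 0.31
N(d₁) = N(0.31) = 0.6217
Δ_put = N(d₁) − 1 = 0.6217 − 1 = -0.3783

-0.3783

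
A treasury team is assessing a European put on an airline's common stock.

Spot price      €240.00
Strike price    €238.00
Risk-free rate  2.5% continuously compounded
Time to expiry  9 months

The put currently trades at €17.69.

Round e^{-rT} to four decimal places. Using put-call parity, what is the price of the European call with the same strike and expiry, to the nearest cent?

€24.12

e^(−rT) = e^(−0.025·0.75) = 0.9814
Put-call parity: C − P = S − K·e^(−rT) = 240 − 238·0.9814 = 240 − 233.5732 = 6.4268
C = P + (C − P) = 17.69 + (6.4268) = 24.1168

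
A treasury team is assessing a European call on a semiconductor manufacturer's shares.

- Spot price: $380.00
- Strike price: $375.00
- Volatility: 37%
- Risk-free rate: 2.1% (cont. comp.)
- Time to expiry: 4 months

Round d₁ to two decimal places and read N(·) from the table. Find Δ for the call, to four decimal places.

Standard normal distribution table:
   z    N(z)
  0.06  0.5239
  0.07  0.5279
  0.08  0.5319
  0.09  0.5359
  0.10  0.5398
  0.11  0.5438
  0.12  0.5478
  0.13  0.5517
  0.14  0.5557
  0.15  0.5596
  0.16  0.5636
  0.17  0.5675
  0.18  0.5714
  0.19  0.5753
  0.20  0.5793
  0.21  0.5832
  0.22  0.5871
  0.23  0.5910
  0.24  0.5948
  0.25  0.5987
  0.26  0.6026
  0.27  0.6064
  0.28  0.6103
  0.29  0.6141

σ√T = 0.37 × 0.5774 = 0.2136
d₁ = [ln(380/375) + (0.021 + 0.37²/2)·0.3333] / 0.2136 = [0.0132 + 0.0298] / 0.2136 = 0.2016 ⇒ 0.20
N(d₁) = N(0.20) = 0.5793
Δ_call = N(d₁) = 0.5793

0.5793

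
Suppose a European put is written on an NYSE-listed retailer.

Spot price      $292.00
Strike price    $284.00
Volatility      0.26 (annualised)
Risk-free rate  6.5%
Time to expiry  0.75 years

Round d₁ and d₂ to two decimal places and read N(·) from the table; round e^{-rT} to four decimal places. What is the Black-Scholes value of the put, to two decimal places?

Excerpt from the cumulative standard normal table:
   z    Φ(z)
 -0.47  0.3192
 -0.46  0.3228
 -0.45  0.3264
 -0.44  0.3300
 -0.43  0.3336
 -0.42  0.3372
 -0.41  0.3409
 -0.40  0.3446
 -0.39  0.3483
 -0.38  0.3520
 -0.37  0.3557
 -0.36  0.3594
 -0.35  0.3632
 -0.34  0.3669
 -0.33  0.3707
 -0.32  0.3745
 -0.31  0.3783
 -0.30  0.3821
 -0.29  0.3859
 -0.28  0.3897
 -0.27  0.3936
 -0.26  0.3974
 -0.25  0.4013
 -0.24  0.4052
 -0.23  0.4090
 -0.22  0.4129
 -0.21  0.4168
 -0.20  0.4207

T = 0.75;  σ√T = 0.2252
d₁ = [ln(292/284) + (0.065 + 0.26²/2)·0.75] / 0.2252 = [0.0278 + 0.0741] / 0.2252 = 0.4525 which rounds to 0.45
d₂ = d₁ − σ√T = 0.4525 − 0.2252 = 0.2273 which rounds to 0.23
e^(−rT) = e^(−0.065·0.75) = 0.9524
P = 284·0.9524·N(-0.23) − 292·N(-0.45) = 284·0.9524·0.4090 − 292·0.3264 = 110.6270 − 95.3088 = 15.3182

$15.32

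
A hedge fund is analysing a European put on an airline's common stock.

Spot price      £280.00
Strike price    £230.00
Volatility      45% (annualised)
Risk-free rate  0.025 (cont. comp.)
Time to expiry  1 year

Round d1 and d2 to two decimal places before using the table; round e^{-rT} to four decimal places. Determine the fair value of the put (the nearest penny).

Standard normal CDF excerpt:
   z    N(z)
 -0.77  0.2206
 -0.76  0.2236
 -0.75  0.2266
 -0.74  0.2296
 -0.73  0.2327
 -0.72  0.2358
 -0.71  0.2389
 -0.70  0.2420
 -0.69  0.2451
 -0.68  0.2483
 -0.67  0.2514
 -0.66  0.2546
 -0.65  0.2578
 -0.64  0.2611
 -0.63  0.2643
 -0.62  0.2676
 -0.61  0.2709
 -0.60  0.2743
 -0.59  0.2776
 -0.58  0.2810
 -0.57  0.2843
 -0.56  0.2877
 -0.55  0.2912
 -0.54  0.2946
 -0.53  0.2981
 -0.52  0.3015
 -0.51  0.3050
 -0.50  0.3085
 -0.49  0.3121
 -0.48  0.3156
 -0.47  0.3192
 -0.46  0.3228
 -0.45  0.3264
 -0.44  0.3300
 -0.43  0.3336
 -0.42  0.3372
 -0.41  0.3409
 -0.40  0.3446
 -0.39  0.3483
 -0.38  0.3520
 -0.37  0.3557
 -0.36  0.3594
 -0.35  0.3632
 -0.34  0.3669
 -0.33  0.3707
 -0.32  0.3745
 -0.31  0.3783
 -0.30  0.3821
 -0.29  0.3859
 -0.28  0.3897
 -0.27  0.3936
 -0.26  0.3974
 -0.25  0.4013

σ√T = 0.45·√1 = 0.4500
ln(S/K) + (r + σ²/2)T = ln(280/230) + (0.025 + 0.45²/2)·1 = 0.1967 + 0.1263 = 0.3230
d₁ = 0.3230 / 0.4500 = 0.7177 ≈ 0.72
d₂ = d₁ − σ√T = 0.7177 − 0.4500 = 0.2677 ≈ 0.27
exp(−rT) = exp(−0.025·1) = 0.9753
P = 230·0.9753·N(-0.27) − 280·N(-0.72) = 230·0.9753·0.3936 − 280·0.2358 = 88.2920 − 66.0240 = 22.2680

£22.27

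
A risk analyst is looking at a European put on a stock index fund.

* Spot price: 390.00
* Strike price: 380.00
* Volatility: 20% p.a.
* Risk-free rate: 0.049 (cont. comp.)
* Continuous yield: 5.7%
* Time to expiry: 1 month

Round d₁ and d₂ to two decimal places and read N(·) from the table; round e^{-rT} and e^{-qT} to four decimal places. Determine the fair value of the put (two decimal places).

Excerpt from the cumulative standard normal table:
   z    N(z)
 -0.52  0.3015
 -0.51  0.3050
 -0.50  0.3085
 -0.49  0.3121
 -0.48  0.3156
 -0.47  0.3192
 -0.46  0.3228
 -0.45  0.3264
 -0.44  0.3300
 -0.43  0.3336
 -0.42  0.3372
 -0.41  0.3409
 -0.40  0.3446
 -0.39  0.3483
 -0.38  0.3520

T = 0.08333;  σ√T = 0.0577
ln(S/K) + (r − q + σ²/2)T = ln(390/380) + (0.049 − 0.057 + 0.2²/2)·0.08333 = 0.0260 + 0.0010 = 0.0270
d₁ = 0.0270 / 0.0577 = 0.4672 → 0.47
d₂ = d₁ − σ√T = 0.4672 − 0.0577 = 0.4095 → 0.41
exp(−qT) = exp(−0.057·0.08333) = 0.9953;  exp(−rT) = exp(−0.049·0.08333) = 0.9959
P = 380·0.9959·N(-0.41) − 390·0.9953·N(-0.47) = 380·0.9959·0.3409 − 390·0.9953·0.3192 = 129.0109 − 123.9029 = 5.1080

5.11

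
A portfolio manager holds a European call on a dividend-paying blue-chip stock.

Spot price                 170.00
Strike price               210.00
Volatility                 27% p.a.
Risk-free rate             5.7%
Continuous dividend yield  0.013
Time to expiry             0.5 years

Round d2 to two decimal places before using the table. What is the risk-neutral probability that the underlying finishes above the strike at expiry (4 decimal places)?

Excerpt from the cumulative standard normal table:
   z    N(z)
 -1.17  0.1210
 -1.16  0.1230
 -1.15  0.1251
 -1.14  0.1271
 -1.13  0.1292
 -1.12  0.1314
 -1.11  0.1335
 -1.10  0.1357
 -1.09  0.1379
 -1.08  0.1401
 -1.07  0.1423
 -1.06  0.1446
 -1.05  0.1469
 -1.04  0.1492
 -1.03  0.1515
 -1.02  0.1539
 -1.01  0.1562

σ√T = 0.27 × 0.7071 = 0.1909
d₁ = [ln(170/210) + (0.057 − 0.013 + 0.27²/2)·0.5] / 0.1909 = [-0.2113 + 0.0402] / 0.1909 = -0.8961 which rounds to -0.90
d₂ = d₁ − σ√T = -0.8961 − 0.1909 = -1.0870 which rounds to -1.09
Risk-neutral Pr[S_T > K] = N(d₂) = N(-1.09) = 0.1379

0.1379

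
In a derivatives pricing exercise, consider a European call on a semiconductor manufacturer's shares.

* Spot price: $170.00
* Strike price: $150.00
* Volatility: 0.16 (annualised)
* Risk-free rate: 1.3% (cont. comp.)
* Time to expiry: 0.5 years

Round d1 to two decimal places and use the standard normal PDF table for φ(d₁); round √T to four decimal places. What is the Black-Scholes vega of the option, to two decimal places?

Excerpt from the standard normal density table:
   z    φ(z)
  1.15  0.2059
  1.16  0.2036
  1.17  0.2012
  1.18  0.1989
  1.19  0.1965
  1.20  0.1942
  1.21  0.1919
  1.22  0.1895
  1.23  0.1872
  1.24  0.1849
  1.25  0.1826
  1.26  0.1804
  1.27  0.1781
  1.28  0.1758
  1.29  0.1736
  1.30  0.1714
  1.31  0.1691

22.78

T = 0.5;  σ√T = 0.1131
d₁ = [ln(170/150) + (0.013 + 0.16²/2)·0.5] / 0.1131 = [0.1252 + 0.0129] / 0.1131 = 1.2203 ⇒ 1.22
√T = √0.5 = 0.7071
φ(d₁) = φ(1.22) = 0.1895
vega = S·φ(d₁)·√T = 170·0.1895·0.7071 = 22.7792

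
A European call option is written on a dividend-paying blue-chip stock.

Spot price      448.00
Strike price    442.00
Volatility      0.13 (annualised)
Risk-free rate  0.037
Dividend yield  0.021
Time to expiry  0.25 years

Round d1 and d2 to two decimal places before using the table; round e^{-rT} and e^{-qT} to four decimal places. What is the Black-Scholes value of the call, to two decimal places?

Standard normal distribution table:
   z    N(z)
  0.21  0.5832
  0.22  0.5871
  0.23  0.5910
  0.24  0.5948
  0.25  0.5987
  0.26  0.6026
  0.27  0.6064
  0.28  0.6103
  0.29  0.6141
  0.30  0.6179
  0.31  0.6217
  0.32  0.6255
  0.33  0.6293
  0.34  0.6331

T = 0.25;  σ√T = 0.0650
d₁ = [ln(448/442) + (0.037 − 0.021 + 0.13²/2)·0.25] / 0.0650 = [0.0135 + 0.0061] / 0.0650 = 0.3015 which rounds to 0.30
d₂ = d₁ − σ√T = 0.3015 − 0.0650 = 0.2365 which rounds to 0.24
e^(−qT) = e^(−0.021·0.25) = 0.9948;  e^(−rT) = e^(−0.037·0.25) = 0.9908
C = 448·0.9948·N(0.30) − 442·0.9908·N(0.24) = 448·0.9948·0.6179 − 442·0.9908·0.5948 = 275.3797 − 260.4829 = 14.8968

14.90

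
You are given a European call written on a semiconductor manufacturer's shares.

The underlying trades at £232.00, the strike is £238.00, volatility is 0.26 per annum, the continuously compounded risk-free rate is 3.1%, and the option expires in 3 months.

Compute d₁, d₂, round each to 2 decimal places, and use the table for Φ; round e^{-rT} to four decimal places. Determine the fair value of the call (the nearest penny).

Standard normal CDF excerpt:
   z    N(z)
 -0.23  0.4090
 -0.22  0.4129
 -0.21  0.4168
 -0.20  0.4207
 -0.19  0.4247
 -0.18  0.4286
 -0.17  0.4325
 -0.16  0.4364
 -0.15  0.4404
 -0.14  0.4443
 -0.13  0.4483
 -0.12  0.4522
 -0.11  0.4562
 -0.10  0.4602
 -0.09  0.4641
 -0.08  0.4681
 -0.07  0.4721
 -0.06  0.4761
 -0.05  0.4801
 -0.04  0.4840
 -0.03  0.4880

σ√T = 0.26·√0.25 = 0.1300
d₁ = [ln(232/238) + (0.031 + 0.26²/2)·0.25] / 0.1300 = [-0.0255 + 0.0162] / 0.1300 = -0.0718 → -0.07
d₂ = d₁ − σ√T = -0.0718 − 0.1300 = -0.2018 → -0.20
e^(−rT) = e^(−0.031·0.25) = 0.9923
N(d₁) = N(-0.07) = 0.4721;  N(d₂) = N(-0.20) = 0.4207
C = 232·0.4721 − 238·0.9923·0.4207 = 109.5272 − 99.3556 = 10.1716

£10.17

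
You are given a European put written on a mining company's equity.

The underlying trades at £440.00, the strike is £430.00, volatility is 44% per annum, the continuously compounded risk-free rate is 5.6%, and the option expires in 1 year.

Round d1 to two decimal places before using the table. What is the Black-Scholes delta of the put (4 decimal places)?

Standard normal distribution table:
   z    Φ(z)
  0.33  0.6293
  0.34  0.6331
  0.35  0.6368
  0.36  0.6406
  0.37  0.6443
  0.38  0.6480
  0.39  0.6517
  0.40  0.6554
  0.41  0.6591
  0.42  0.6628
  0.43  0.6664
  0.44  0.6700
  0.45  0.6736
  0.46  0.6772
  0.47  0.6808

-0.3446

σ√T = 0.44·√1 = 0.4400
d₁ = [ln(440/430) + (0.056 + 0.44²/2)·1] / 0.4400 = [0.0230 + 0.1528] / 0.4400 = 0.3995 which rounds to 0.40
N(d₁) = N(0.40) = 0.6554
Δ_put = N(d₁) − 1 = 0.6554 − 1 = -0.3446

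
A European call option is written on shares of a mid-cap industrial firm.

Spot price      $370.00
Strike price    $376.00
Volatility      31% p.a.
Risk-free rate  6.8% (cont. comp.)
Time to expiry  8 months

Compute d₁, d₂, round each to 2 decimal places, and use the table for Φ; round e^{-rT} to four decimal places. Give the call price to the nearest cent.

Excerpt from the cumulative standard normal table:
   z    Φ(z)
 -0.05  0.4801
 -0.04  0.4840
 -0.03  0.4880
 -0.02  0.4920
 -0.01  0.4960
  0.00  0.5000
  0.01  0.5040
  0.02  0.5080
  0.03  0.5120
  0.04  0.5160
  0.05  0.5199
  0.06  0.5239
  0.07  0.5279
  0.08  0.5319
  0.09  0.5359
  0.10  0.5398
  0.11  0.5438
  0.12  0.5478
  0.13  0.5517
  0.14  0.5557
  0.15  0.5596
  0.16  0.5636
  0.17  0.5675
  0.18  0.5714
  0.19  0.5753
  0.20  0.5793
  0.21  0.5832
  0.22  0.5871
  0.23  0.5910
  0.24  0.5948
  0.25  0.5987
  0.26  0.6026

$41.84

σ√T = 0.31·√0.6667 = 0.2531
ln(S/K) + (r + σ²/2)T = ln(370/376) + (0.068 + 0.31²/2)·0.6667 = -0.0161 + 0.0774 = 0.0613
d₁ = 0.0613 / 0.2531 = 0.2421 ≈ 0.24
d₂ = d₁ − σ√T = 0.2421 − 0.2531 = -0.0110 ≈ -0.01
exp(−rT) = exp(−0.068·0.6667) = 0.9557
C = 370·N(0.24) − 376·0.9557·N(-0.01) = 370·0.5948 − 376·0.9557·0.4960 = 220.0760 − 178.2342 = 41.8418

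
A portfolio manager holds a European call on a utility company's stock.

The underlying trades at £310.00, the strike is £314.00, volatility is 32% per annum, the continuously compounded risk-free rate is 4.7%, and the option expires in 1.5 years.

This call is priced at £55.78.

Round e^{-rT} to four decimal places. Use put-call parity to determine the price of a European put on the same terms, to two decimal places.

exp(−rT) = exp(−0.047·1.5) = 0.9319
Put-call parity: C − P = S − K·e^(−rT) = 310 − 314·0.9319 = 310 − 292.6166 = 17.3834
P = C − (C − P) = 55.78 − (17.3834) = 38.3966

£38.40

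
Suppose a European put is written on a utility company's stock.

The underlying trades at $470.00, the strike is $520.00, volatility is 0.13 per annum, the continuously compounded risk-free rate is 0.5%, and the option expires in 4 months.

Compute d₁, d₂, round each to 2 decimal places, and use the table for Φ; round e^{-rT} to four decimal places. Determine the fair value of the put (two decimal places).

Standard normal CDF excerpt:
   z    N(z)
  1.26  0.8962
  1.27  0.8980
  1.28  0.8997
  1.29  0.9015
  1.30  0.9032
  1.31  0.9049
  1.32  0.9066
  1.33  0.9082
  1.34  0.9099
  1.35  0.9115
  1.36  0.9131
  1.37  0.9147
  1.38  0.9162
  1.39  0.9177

$50.30

T = 0.3333;  σ√T = 0.0751
d₁ = [ln(470/520) + (0.005 + 0.13²/2)·0.3333] / 0.0751 = [-0.1011 + 0.0045] / 0.0751 = -1.2872 ⇒ -1.29
d₂ = d₁ − σ√T = -1.2872 − 0.0751 = -1.3623 ⇒ -1.36
e^(−rT) = e^(−0.005·0.3333) = 0.9983
N(−d₂) = N(1.36) = 0.9131;  N(−d₁) = N(1.29) = 0.9015
P = 520·0.9983·0.9131 − 470·0.9015 = 474.0048 − 423.7050 = 50.2998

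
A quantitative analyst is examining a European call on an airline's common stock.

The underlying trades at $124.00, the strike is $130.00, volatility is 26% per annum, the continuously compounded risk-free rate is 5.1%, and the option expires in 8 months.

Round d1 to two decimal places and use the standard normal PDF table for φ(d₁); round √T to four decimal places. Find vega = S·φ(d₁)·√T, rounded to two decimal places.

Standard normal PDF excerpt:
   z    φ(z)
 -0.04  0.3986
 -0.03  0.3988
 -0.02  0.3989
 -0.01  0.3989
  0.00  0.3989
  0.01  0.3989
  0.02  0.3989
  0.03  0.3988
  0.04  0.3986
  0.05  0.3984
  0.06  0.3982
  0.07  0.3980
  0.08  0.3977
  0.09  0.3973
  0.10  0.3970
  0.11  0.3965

40.36

T = 0.6667;  σ√T = 0.2123
d₁ = [ln(124/130) + (0.051 + 0.26²/2)·0.6667] / 0.2123 = [-0.0473 + 0.0565] / 0.2123 = 0.0437 → 0.04
√T = √0.6667 = 0.8165
φ(d₁) = φ(0.04) = 0.3986
vega = S·φ(d₁)·√T = 124·0.3986·0.8165 = 40.3567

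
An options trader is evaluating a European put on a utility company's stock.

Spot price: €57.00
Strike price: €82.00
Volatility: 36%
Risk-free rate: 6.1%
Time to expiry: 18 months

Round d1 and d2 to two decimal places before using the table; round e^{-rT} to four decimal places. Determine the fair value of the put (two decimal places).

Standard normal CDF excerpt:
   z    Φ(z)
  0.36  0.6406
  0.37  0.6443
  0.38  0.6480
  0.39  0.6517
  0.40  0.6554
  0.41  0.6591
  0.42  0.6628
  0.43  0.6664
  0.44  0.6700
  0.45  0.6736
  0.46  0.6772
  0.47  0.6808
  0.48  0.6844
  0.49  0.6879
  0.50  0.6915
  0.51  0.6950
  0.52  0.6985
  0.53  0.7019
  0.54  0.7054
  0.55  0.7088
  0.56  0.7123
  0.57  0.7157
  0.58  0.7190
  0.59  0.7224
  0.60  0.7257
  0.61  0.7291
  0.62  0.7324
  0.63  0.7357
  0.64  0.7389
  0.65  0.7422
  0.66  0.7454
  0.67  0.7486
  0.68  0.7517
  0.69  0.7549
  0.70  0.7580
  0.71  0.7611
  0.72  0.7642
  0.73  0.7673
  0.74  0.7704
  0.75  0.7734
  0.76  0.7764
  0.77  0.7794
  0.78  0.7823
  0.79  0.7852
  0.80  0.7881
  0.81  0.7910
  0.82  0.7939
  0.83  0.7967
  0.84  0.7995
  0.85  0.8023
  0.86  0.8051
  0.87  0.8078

σ√T = 0.36 × 1.2247 = 0.4409
d₁ = [ln(57/82) + (0.061 + ½·0.36²)·1.5] / (σ√T) = (-0.3637 + 0.1887) / 0.4409 = -0.3968 ⇒ -0.40
d₂ = -0.3968 − 0.4409 = -0.8377 ⇒ -0.84
e^(−rT) = e^(−0.061·1.5) = 0.9126
P = 82·0.9126·N(0.84) − 57·N(0.40) = 82·0.9126·0.7995 − 57·0.6554 = 59.8291 − 37.3578 = 22.4713

€22.47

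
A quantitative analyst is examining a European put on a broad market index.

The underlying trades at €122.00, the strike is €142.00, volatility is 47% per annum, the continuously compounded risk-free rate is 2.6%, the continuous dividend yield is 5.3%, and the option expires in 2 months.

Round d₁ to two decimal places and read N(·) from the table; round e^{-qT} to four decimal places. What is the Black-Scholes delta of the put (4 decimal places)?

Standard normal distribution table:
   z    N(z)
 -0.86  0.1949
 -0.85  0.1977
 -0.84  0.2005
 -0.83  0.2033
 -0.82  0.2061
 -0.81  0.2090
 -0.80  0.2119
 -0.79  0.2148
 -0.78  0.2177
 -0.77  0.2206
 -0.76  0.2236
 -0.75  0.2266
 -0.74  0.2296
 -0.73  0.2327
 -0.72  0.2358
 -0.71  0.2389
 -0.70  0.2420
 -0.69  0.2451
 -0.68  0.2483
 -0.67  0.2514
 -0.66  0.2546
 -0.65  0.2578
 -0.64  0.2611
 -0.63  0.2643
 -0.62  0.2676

-0.7575

T = 0.1667;  σ√T = 0.1919
d₁ = [ln(122/142) + (0.026 − 0.053 + ½·0.47²)·0.1667] / (σ√T) = (-0.1518 + 0.0139) / 0.1919 = -0.7187 which rounds to -0.72
N(d₁) = N(-0.72) = 0.2358
Δ_put = e^(−qT)·(N(d₁) − 1) = 0.9912·(0.2358 − 1) = -0.7575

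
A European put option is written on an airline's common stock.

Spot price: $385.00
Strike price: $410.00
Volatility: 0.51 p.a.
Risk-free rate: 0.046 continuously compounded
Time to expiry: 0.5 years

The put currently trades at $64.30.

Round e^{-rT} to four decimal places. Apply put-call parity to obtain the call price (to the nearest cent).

$48.61

exp(−rT) = exp(−0.046·0.5) = 0.9773
Put-call parity: C − P = S − K·e^(−rT) = 385 − 410·0.9773 = 385 − 400.6930 = -15.6930
C = P + (C − P) = 64.30 + (-15.6930) = 48.6070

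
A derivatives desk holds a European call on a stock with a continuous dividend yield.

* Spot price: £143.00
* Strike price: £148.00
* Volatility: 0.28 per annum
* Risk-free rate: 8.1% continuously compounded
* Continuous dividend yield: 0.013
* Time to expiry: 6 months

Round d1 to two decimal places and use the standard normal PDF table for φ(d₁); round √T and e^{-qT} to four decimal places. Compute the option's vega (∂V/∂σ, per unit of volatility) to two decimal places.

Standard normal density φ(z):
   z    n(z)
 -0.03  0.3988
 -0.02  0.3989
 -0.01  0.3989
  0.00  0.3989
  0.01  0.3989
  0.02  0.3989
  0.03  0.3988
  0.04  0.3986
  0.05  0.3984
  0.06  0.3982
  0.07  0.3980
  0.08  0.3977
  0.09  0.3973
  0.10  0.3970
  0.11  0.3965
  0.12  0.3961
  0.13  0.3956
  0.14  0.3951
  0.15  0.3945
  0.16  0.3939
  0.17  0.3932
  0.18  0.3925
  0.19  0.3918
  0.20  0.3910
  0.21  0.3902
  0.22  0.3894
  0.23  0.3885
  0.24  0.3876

σ√T = 0.28 × 0.7071 = 0.1980
d₁ = [ln(143/148) + (0.081 − 0.013 + 0.28²/2)·0.5] / 0.1980 = [-0.0344 + 0.0536] / 0.1980 = 0.0971 ≈ 0.10
√T = √0.5 = 0.7071
φ(d₁) = φ(0.10) = 0.3970
exp(−qT) = exp(−0.013·0.5) = 0.9935
vega = S·exp(−qT)·φ(d₁)·√T = 143·0.9935·0.3970·0.7071 = 39.8818

39.88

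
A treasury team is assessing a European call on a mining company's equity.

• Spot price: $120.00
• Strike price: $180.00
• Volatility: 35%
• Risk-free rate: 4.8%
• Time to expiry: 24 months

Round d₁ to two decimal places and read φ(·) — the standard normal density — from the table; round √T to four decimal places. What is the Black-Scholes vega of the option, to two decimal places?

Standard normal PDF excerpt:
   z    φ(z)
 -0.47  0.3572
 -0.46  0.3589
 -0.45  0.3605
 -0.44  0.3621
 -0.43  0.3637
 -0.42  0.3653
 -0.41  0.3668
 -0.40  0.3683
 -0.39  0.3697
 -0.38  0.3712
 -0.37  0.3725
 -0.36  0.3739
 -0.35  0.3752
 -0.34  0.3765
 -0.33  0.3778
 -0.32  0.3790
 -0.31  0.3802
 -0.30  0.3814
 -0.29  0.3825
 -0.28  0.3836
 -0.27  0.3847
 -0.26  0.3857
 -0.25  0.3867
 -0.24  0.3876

62.99

T = 2;  σ√T = 0.4950
d₁ = [ln(120/180) + (0.048 + 0.35²/2)·2] / 0.4950 = [-0.4055 + 0.2185] / 0.4950 = -0.3777 ⇒ -0.38
√T = √2 = 1.4142
φ(d₁) = φ(-0.38) = 0.3712
vega = S·φ(d₁)·√T = 120·0.3712·1.4142 = 62.9941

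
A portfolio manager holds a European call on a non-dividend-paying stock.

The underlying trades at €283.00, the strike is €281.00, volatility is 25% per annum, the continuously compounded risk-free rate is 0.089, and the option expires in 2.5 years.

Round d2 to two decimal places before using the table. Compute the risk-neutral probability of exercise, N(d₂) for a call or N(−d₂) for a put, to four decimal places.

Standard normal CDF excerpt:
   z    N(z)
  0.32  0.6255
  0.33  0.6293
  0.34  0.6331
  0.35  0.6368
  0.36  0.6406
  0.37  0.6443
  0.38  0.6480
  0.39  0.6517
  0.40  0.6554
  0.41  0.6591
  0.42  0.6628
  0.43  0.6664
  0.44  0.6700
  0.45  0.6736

0.6480

σ√T = 0.25 × 1.5811 = 0.3953
d₁ = [ln(283/281) + (0.089 + 0.25²/2)·2.5] / 0.3953 = [0.0071 + 0.3006] / 0.3953 = 0.7785 ≈ 0.78
d₂ = d₁ − σ√T = 0.7785 − 0.3953 = 0.3832 ≈ 0.38
Pr(exercise) under Q = N(d₂) = 0.6480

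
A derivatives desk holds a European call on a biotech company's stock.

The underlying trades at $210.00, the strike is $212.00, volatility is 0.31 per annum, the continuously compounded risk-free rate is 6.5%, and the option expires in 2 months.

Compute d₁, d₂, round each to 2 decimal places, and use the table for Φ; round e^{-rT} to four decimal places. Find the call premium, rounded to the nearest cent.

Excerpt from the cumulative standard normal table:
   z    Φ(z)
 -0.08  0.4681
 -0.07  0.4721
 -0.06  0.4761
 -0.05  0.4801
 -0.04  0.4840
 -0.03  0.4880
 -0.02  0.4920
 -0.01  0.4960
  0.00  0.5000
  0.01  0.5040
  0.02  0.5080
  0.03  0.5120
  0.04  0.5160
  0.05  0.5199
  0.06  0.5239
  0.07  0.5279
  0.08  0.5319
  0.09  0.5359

$10.18

σ√T = 0.31·√0.1667 = 0.1266
d₁ = [ln(210/212) + (0.065 + 0.31²/2)·0.1667] / 0.1266 = [-0.0095 + 0.0188] / 0.1266 = 0.0740 ≈ 0.07
d₂ = d₁ − σ√T = 0.0740 − 0.1266 = -0.0526 ≈ -0.05
exp(−rT) = exp(−0.065·0.1667) = 0.9892
N(d₁) = N(0.07) = 0.5279;  N(d₂) = N(-0.05) = 0.4801
C = 210·0.5279 − 212·0.9892·0.4801 = 110.8590 − 100.6820 = 10.1770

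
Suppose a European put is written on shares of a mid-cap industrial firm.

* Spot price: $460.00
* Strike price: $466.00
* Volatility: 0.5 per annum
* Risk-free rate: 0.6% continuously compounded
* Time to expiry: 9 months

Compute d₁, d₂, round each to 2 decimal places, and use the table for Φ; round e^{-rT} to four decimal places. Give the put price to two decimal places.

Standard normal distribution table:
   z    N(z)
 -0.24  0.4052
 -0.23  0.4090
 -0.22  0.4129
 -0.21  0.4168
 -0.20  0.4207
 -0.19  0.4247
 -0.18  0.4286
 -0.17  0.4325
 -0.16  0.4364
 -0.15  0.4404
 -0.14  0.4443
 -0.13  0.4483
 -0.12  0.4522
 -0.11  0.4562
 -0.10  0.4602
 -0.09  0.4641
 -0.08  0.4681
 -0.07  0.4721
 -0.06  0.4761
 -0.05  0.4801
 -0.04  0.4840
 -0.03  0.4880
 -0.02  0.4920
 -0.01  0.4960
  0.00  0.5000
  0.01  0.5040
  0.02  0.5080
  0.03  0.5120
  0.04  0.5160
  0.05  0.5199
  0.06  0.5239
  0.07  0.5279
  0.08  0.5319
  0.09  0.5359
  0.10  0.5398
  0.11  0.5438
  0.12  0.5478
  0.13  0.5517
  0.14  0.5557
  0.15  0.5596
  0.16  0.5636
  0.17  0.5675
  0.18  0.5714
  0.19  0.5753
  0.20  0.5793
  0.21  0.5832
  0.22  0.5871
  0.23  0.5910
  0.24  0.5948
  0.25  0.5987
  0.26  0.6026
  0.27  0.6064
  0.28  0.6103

$82.41

σ√T = 0.5·√0.75 = 0.4330
ln(S/K) + (r + σ²/2)T = ln(460/466) + (0.006 + 0.5²/2)·0.75 = -0.0130 + 0.0983 = 0.0853
d₁ = 0.0853 / 0.4330 = 0.1970 which rounds to 0.20
d₂ = d₁ − σ√T = 0.1970 − 0.4330 = -0.2360 which rounds to -0.24
exp(−rT) = exp(−0.006·0.75) = 0.9955
P = 466·0.9955·N(0.24) − 460·N(-0.20) = 466·0.9955·0.5948 − 460·0.4207 = 275.9295 − 193.5220 = 82.4075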